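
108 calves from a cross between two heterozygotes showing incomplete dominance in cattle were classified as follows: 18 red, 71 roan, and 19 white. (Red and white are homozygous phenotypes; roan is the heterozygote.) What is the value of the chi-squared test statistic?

10.722

With incomplete dominance, a heterozygote × heterozygote cross gives a 1:2:1 phenotypic ratio.
The 1:2:1 ratio has 4 parts, so with N = 108 the expected counts are:
  red: 108 × 1/4 = 27
  roan: 108 × 2/4 = 54
  white: 108 × 1/4 = 27
χ² = Σ (O − E)² / E
  red: (18 − 27)² / 27 = 3.0000
  roan: (71 − 54)² / 54 = 5.3519
  white: (19 − 27)² / 27 = 2.3704
χ² = 3.0000 + 5.3519 + 2.3704 = 10.7223 ≈ 10.722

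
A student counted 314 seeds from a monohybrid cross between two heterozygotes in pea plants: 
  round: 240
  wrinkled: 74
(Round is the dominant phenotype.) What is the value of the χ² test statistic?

0.344

For a monohybrid cross between heterozygotes with complete dominance, the expected phenotypic ratio is 3:1.
Expected counts for N = 314 under a 3:1 ratio (total parts = 4):
  round: 314 × 3/4 = 235.5
  wrinkled: 314 × 1/4 = 78.5
χ² = Σ (O − E)² / E
  round: (240 − 235.5)² / 235.5 = 0.0860
  wrinkled: (74 − 78.5)² / 78.5 = 0.2580
χ² = 0.0860 + 0.2580 = 0.344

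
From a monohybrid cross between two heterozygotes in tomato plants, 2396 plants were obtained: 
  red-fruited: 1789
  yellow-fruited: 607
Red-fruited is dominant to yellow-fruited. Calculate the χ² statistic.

0.142

For a monohybrid cross between heterozygotes with complete dominance, the expected phenotypic ratio is 3:1.
Under the 3:1 hypothesis (Σ ratio = 4, N = 2396):
  red-fruited: 2396 × 3/4 = 1797
  yellow-fruited: 2396 × 1/4 = 599
χ² = Σ (O − E)² / E
  red-fruited: (1789 − 1797)² / 1797 = 0.0356
  yellow-fruited: (607 − 599)² / 599 = 0.1068
χ² = 0.0356 + 0.1068 = 0.1424 ≈ 0.142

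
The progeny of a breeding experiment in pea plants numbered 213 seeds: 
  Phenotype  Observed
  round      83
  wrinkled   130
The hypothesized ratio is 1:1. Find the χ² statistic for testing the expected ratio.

10.371

The 1:1 ratio has 2 parts, so with N = 213 the expected counts are:
  round: 213 × 1/2 = 106.5
  wrinkled: 213 × 1/2 = 106.5
χ² = Σ (O − E)² / E
  round: (83 − 106.5)² / 106.5 = 5.1854
  wrinkled: (130 − 106.5)² / 106.5 = 5.1854
χ² = 5.1854 + 5.1854 = 10.3708 ≈ 10.371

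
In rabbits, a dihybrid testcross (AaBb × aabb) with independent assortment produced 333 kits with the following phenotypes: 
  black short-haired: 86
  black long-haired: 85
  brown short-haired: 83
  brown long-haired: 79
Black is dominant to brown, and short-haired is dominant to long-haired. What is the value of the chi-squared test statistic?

0.345

A dihybrid testcross with independent assortment gives a 1:1:1:1 ratio.
The 1:1:1:1 ratio has 4 parts, so with N = 333 the expected counts are:
  black short-haired: 333 × 1/4 = 83.25
  black long-haired: 333 × 1/4 = 83.25
  brown short-haired: 333 × 1/4 = 83.25
  brown long-haired: 333 × 1/4 = 83.25
χ² = Σ (O − E)² / E
  black short-haired: (86 − 83.25)² / 83.25 = 0.0908
  black long-haired: (85 − 83.25)² / 83.25 = 0.0368
  brown short-haired: (83 − 83.25)² / 83.25 = 0.0008
  brown long-haired: (79 − 83.25)² / 83.25 = 0.2170
χ² = 0.0908 + 0.0368 + 0.0008 + 0.2170 = 0.3454 ≈ 0.345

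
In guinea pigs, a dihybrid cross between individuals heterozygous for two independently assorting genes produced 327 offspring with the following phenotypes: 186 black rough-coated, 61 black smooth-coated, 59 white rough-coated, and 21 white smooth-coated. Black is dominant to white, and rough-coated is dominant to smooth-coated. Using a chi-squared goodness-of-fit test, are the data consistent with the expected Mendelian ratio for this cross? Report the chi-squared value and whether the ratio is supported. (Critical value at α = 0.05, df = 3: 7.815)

A dihybrid F₂ with independent assortment and complete dominance at both loci gives a 9:3:3:1 phenotypic ratio.
Expected counts for N = 327 under a 9:3:3:1 ratio (total parts = 16):
  black rough-coated: 327 × 9/16 = 183.9375
  black smooth-coated: 327 × 3/16 = 61.3125
  white rough-coated: 327 × 3/16 = 61.3125
  white smooth-coated: 327 × 1/16 = 20.4375
χ² = Σ (O − E)² / E
  black rough-coated: (186 − 183.9375)² / 183.9375 = 0.0231
  black smooth-coated: (61 − 61.3125)² / 61.3125 = 0.0016
  white rough-coated: (59 − 61.3125)² / 61.3125 = 0.0872
  white smooth-coated: (21 − 20.4375)² / 20.4375 = 0.0155
χ² = 0.0231 + 0.0016 + 0.0872 + 0.0155 = 0.1274 ≈ 0.127
Degrees of freedom = 4 − 1 = 3; critical value at α = 0.05 is 7.815.
Since 0.127 < 7.815, we fail to reject the null hypothesis — the data are consistent with the 9:3:3:1 ratio.

0.127; consistent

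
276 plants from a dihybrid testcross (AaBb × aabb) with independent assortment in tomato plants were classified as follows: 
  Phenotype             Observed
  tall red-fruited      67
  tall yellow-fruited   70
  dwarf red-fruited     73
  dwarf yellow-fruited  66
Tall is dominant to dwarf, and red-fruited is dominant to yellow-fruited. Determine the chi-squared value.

0.435

A dihybrid testcross with independent assortment gives a 1:1:1:1 ratio.
Total ratio parts = 4. Expected numbers out of 276:
  tall red-fruited: 276 × 1/4 = 69
  tall yellow-fruited: 276 × 1/4 = 69
  dwarf red-fruited: 276 × 1/4 = 69
  dwarf yellow-fruited: 276 × 1/4 = 69
χ² = Σ (O − E)² / E
  tall red-fruited: (67 − 69)² / 69 = 0.0580
  tall yellow-fruited: (70 − 69)² / 69 = 0.0145
  dwarf red-fruited: (73 − 69)² / 69 = 0.2319
  dwarf yellow-fruited: (66 − 69)² / 69 = 0.1304
χ² = 0.0580 + 0.0145 + 0.2319 + 0.1304 = 0.4348 ≈ 0.435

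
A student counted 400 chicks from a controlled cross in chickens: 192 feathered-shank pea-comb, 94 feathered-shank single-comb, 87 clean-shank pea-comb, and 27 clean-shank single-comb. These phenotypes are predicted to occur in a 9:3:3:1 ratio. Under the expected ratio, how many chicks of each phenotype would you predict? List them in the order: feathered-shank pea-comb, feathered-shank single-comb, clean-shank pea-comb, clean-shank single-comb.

225, 75, 75, 25

Under the 9:3:3:1 hypothesis (Σ ratio = 16, N = 400):
  feathered-shank pea-comb: 400 × 9/16 = 225
  feathered-shank single-comb: 400 × 3/16 = 75
  clean-shank pea-comb: 400 × 3/16 = 75
  clean-shank single-comb: 400 × 1/16 = 25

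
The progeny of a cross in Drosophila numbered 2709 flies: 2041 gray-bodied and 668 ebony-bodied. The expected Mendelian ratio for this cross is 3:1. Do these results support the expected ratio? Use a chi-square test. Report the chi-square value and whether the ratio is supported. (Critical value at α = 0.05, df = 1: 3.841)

0.168; consistent

Total ratio parts = 4. Expected numbers out of 2709:
  gray-bodied: 2709 × 3/4 = 2031.75
  ebony-bodied: 2709 × 1/4 = 677.25
χ² = Σ (O − E)² / E
  gray-bodied: (2041 − 2031.75)² / 2031.75 = 0.0421
  ebony-bodied: (668 − 677.25)² / 677.25 = 0.1263
χ² = 0.0421 + 0.1263 = 0.1684 ≈ 0.168
Degrees of freedom = 2 − 1 = 1; critical value at α = 0.05 is 3.841.
Since 0.168 < 3.841, we fail to reject the null hypothesis — the data are consistent with the 3:1 ratio.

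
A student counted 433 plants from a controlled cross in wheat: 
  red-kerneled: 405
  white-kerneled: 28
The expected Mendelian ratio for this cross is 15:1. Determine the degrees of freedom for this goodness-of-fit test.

1

A goodness-of-fit test with 2 phenotype classes has df = 2 − 1 = 1.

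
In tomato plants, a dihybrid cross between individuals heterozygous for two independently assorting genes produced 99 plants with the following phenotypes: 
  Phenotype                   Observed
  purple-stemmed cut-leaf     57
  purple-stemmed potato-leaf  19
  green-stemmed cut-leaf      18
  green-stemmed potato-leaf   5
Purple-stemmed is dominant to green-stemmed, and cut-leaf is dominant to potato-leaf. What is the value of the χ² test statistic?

A dihybrid F₂ with independent assortment and complete dominance at both loci gives a 9:3:3:1 phenotypic ratio.
The 9:3:3:1 ratio has 16 parts, so with N = 99 the expected counts are:
  purple-stemmed cut-leaf: 99 × 9/16 = 55.6875
  purple-stemmed potato-leaf: 99 × 3/16 = 18.5625
  green-stemmed cut-leaf: 99 × 3/16 = 18.5625
  green-stemmed potato-leaf: 99 × 1/16 = 6.1875
χ² = Σ (O − E)² / E
  purple-stemmed cut-leaf: (57 − 55.6875)² / 55.6875 = 0.0309
  purple-stemmed potato-leaf: (19 − 18.5625)² / 18.5625 = 0.0103
  green-stemmed cut-leaf: (18 − 18.5625)² / 18.5625 = 0.0170
  green-stemmed potato-leaf: (5 − 6.1875)² / 6.1875 = 0.2279
χ² = 0.0309 + 0.0103 + 0.0170 + 0.2279 = 0.2861 ≈ 0.286

0.286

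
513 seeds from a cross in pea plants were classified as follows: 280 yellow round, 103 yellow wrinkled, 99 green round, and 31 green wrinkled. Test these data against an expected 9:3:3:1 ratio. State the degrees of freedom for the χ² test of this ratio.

A goodness-of-fit test with 4 phenotype classes has df = 4 − 1 = 3.

3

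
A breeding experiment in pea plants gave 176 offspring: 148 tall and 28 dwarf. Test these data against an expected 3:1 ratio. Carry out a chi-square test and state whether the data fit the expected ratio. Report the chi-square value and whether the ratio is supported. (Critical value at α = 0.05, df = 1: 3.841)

Under the 3:1 hypothesis (Σ ratio = 4, N = 176):
  tall: 176 × 3/4 = 132
  dwarf: 176 × 1/4 = 44
χ² = Σ (O − E)² / E
  tall: (148 − 132)² / 132 = 1.9394
  dwarf: (28 − 44)² / 44 = 5.8182
χ² = 1.9394 + 5.8182 = 7.7576 ≈ 7.758
Degrees of freedom = 2 − 1 = 1; critical value at α = 0.05 is 3.841.
Since 7.758 > 3.841, we reject the null hypothesis — the data do not fit the 3:1 ratio.

7.758; not consistent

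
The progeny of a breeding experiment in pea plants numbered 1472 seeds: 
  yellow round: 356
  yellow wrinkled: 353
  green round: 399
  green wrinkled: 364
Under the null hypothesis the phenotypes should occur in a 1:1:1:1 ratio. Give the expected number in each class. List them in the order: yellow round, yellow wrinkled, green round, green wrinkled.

368, 368, 368, 368

Under the 1:1:1:1 hypothesis (Σ ratio = 4, N = 1472):
  yellow round: 1472 × 1/4 = 368
  yellow wrinkled: 1472 × 1/4 = 368
  green round: 1472 × 1/4 = 368
  green wrinkled: 1472 × 1/4 = 368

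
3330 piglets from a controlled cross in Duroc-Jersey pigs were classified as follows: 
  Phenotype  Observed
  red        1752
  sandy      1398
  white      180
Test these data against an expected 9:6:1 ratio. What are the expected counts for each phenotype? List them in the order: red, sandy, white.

Under the 9:6:1 hypothesis (Σ ratio = 16, N = 3330):
  red: 3330 × 9/16 = 1873.125
  sandy: 3330 × 6/16 = 1248.75
  white: 3330 × 1/16 = 208.125

1873.125, 1248.75, 208.125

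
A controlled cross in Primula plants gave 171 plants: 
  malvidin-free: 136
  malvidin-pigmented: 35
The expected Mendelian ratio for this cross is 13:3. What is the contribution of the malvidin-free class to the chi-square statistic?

0.062

Expected counts for N = 171 under a 13:3 ratio (total parts = 16):
  malvidin-free: 171 × 13/16 = 138.9375
  malvidin-pigmented: 171 × 3/16 = 32.0625
Contribution of malvidin-free: (136 − 138.9375)² / 138.9375 = 0.0621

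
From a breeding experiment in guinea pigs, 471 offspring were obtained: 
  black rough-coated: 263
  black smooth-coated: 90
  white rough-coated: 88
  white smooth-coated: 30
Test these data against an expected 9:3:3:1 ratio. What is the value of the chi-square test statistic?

Total ratio parts = 16. Expected numbers out of 471:
  black rough-coated: 471 × 9/16 = 264.9375
  black smooth-coated: 471 × 3/16 = 88.3125
  white rough-coated: 471 × 3/16 = 88.3125
  white smooth-coated: 471 × 1/16 = 29.4375
χ² = Σ (O − E)² / E
  black rough-coated: (263 − 264.9375)² / 264.9375 = 0.0142
  black smooth-coated: (90 − 88.3125)² / 88.3125 = 0.0322
  white rough-coated: (88 − 88.3125)² / 88.3125 = 0.0011
  white smooth-coated: (30 − 29.4375)² / 29.4375 = 0.0107
χ² = 0.0142 + 0.0322 + 0.0011 + 0.0107 = 0.0582 ≈ 0.058

0.058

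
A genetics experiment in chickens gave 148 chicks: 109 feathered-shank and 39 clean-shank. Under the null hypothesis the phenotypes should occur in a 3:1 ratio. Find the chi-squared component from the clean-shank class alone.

Expected counts for N = 148 under a 3:1 ratio (total parts = 4):
  feathered-shank: 148 × 3/4 = 111
  clean-shank: 148 × 1/4 = 37
Contribution of clean-shank: (39 − 37)² / 37 = 0.1081

0.108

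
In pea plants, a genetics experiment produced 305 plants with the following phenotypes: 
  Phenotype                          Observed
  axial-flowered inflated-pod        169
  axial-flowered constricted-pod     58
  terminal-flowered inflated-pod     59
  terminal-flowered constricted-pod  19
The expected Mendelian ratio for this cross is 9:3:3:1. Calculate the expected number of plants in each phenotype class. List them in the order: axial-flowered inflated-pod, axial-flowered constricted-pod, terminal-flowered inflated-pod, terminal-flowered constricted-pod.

Expected counts for N = 305 under a 9:3:3:1 ratio (total parts = 16):
  axial-flowered inflated-pod: 305 × 9/16 = 171.5625
  axial-flowered constricted-pod: 305 × 3/16 = 57.1875
  terminal-flowered inflated-pod: 305 × 3/16 = 57.1875
  terminal-flowered constricted-pod: 305 × 1/16 = 19.0625

171.5625, 57.1875, 57.1875, 19.0625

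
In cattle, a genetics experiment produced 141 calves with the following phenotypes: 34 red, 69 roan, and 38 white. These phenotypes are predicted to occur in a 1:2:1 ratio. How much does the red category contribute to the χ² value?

The 1:2:1 ratio has 4 parts, so with N = 141 the expected counts are:
  red: 141 × 1/4 = 35.25
  roan: 141 × 2/4 = 70.5
  white: 141 × 1/4 = 35.25
Contribution of red: (34 − 35.25)² / 35.25 = 0.0443

0.044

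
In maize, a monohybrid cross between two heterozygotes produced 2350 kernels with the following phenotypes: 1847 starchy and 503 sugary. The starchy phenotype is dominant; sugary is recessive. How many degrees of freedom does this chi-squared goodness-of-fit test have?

1

For a monohybrid cross between heterozygotes with complete dominance, the expected phenotypic ratio is 3:1.
A goodness-of-fit test with 2 phenotype classes has df = 2 − 1 = 1.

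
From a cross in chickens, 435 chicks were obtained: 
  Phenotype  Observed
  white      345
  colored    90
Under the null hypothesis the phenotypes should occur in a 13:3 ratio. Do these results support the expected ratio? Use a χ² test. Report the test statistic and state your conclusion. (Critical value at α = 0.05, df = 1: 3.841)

1.074; consistent

Total ratio parts = 16. Expected numbers out of 435:
  white: 435 × 13/16 = 353.4375
  colored: 435 × 3/16 = 81.5625
χ² = Σ (O − E)² / E
  white: (345 − 353.4375)² / 353.4375 = 0.2014
  colored: (90 − 81.5625)² / 81.5625 = 0.8728
χ² = 0.2014 + 0.8728 = 1.0742 ≈ 1.074
Degrees of freedom = 2 − 1 = 1; critical value at α = 0.05 is 3.841.
Since 1.074 < 3.841, we fail to reject the null hypothesis — the data are consistent with the 13:3 ratio.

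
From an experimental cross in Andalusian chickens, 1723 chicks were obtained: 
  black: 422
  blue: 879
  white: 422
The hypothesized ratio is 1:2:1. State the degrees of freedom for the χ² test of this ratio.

A goodness-of-fit test with 3 phenotype classes has df = 3 − 1 = 2.

2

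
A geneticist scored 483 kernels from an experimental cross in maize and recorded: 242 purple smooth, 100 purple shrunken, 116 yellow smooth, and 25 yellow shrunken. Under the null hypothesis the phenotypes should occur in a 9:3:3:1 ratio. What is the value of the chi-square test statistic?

The 9:3:3:1 ratio has 16 parts, so with N = 483 the expected counts are:
  purple smooth: 483 × 9/16 = 271.6875
  purple shrunken: 483 × 3/16 = 90.5625
  yellow smooth: 483 × 3/16 = 90.5625
  yellow shrunken: 483 × 1/16 = 30.1875
χ² = Σ (O − E)² / E
  purple smooth: (242 − 271.6875)² / 271.6875 = 3.2440
  purple shrunken: (100 − 90.5625)² / 90.5625 = 0.9835
  yellow smooth: (116 − 90.5625)² / 90.5625 = 7.1450
  yellow shrunken: (25 − 30.1875)² / 30.1875 = 0.8914
χ² = 3.2440 + 0.9835 + 7.1450 + 0.8914 = 12.2639 ≈ 12.264

12.264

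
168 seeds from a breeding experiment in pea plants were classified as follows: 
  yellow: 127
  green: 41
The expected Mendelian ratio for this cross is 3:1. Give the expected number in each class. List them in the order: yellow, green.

The 3:1 ratio has 4 parts, so with N = 168 the expected counts are:
  yellow: 168 × 3/4 = 126
  green: 168 × 1/4 = 42

126, 42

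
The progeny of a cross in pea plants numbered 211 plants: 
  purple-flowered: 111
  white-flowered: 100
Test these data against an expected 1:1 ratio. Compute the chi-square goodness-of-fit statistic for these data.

0.573

Under the 1:1 hypothesis (Σ ratio = 2, N = 211):
  purple-flowered: 211 × 1/2 = 105.5
  white-flowered: 211 × 1/2 = 105.5
χ² = Σ (O − E)² / E
  purple-flowered: (111 − 105.5)² / 105.5 = 0.2867
  white-flowered: (100 − 105.5)² / 105.5 = 0.2867
χ² = 0.2867 + 0.2867 = 0.5734 ≈ 0.573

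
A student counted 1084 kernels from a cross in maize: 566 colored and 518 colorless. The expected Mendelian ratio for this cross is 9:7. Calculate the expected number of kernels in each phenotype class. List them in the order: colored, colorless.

Expected counts for N = 1084 under a 9:7 ratio (total parts = 16):
  colored: 1084 × 9/16 = 609.75
  colorless: 1084 × 7/16 = 474.25

609.75, 474.25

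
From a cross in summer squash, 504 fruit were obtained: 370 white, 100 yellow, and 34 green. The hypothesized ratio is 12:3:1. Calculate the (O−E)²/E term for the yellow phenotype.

Under the 12:3:1 hypothesis (Σ ratio = 16, N = 504):
  white: 504 × 12/16 = 378
  yellow: 504 × 3/16 = 94.5
  green: 504 × 1/16 = 31.5
Contribution of yellow: (100 − 94.5)² / 94.5 = 0.3201

0.320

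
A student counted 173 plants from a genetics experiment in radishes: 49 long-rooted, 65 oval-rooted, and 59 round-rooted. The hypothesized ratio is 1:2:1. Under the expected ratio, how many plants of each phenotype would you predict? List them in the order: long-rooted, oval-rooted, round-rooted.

43.25, 86.5, 43.25

Total ratio parts = 4. Expected numbers out of 173:
  long-rooted: 173 × 1/4 = 43.25
  oval-rooted: 173 × 2/4 = 86.5
  round-rooted: 173 × 1/4 = 43.25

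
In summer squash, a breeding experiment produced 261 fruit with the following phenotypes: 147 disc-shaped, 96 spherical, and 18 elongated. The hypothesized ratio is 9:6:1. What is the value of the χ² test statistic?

Expected counts for N = 261 under a 9:6:1 ratio (total parts = 16):
  disc-shaped: 261 × 9/16 = 146.8125
  spherical: 261 × 6/16 = 97.875
  elongated: 261 × 1/16 = 16.3125
χ² = Σ (O − E)² / E
  disc-shaped: (147 − 146.8125)² / 146.8125 = 0.0002
  spherical: (96 − 97.875)² / 97.875 = 0.0359
  elongated: (18 − 16.3125)² / 16.3125 = 0.1746
χ² = 0.0002 + 0.0359 + 0.1746 = 0.2107 ≈ 0.211

0.211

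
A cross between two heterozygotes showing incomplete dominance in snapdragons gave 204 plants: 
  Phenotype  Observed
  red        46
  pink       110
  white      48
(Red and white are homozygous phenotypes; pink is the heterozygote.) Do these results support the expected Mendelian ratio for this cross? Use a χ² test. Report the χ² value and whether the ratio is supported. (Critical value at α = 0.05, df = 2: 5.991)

With incomplete dominance, a heterozygote × heterozygote cross gives a 1:2:1 phenotypic ratio.
Total ratio parts = 4. Expected numbers out of 204:
  red: 204 × 1/4 = 51
  pink: 204 × 2/4 = 102
  white: 204 × 1/4 = 51
χ² = Σ (O − E)² / E
  red: (46 − 51)² / 51 = 0.4902
  pink: (110 − 102)² / 102 = 0.6275
  white: (48 − 51)² / 51 = 0.1765
χ² = 0.4902 + 0.6275 + 0.1765 = 1.2942 ≈ 1.294
Degrees of freedom = 3 − 1 = 2; critical value at α = 0.05 is 5.991.
Since 1.294 < 5.991, we fail to reject the null hypothesis — the data are consistent with the 1:2:1 ratio.

1.294; consistent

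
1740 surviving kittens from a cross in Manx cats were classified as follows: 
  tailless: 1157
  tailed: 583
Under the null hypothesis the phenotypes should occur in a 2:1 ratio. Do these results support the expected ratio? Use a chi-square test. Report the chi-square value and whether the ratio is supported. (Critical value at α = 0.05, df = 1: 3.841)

0.023; consistent

Total ratio parts = 3. Expected numbers out of 1740:
  tailless: 1740 × 2/3 = 1160
  tailed: 1740 × 1/3 = 580
χ² = Σ (O − E)² / E
  tailless: (1157 − 1160)² / 1160 = 0.0078
  tailed: (583 − 580)² / 580 = 0.0155
χ² = 0.0078 + 0.0155 = 0.0233 ≈ 0.023
Degrees of freedom = 2 − 1 = 1; critical value at α = 0.05 is 3.841.
Since 0.023 < 3.841, we fail to reject the null hypothesis — the data are consistent with the 2:1 ratio.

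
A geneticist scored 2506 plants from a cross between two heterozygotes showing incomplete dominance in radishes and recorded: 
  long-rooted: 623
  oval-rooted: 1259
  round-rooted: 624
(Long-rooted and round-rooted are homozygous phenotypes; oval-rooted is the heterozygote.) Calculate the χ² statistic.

With incomplete dominance, a heterozygote × heterozygote cross gives a 1:2:1 phenotypic ratio.
Expected counts for N = 2506 under a 1:2:1 ratio (total parts = 4):
  long-rooted: 2506 × 1/4 = 626.5
  oval-rooted: 2506 × 2/4 = 1253
  round-rooted: 2506 × 1/4 = 626.5
χ² = Σ (O − E)² / E
  long-rooted: (623 − 626.5)² / 626.5 = 0.0196
  oval-rooted: (1259 − 1253)² / 1253 = 0.0287
  round-rooted: (624 − 626.5)² / 626.5 = 0.0100
χ² = 0.0196 + 0.0287 + 0.0100 = 0.0583 ≈ 0.058

0.058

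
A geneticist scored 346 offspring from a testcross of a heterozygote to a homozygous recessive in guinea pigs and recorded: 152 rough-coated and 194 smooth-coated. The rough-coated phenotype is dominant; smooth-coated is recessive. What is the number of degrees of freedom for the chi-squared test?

1

A testcross of a heterozygote (Aa × aa) gives a 1:1 phenotypic ratio.
A goodness-of-fit test with 2 phenotype classes has df = 2 − 1 = 1.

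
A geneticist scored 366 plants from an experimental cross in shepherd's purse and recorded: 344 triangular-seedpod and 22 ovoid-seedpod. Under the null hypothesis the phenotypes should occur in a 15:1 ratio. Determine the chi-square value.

The 15:1 ratio has 16 parts, so with N = 366 the expected counts are:
  triangular-seedpod: 366 × 15/16 = 343.125
  ovoid-seedpod: 366 × 1/16 = 22.875
χ² = Σ (O − E)² / E
  triangular-seedpod: (344 − 343.125)² / 343.125 = 0.0022
  ovoid-seedpod: (22 − 22.875)² / 22.875 = 0.0335
χ² = 0.0022 + 0.0335 = 0.0357 ≈ 0.036

0.036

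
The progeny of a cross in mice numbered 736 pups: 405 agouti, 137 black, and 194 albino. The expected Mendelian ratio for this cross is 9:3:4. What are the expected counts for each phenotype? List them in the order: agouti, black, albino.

Total ratio parts = 16. Expected numbers out of 736:
  agouti: 736 × 9/16 = 414
  black: 736 × 3/16 = 138
  albino: 736 × 4/16 = 184

414, 138, 184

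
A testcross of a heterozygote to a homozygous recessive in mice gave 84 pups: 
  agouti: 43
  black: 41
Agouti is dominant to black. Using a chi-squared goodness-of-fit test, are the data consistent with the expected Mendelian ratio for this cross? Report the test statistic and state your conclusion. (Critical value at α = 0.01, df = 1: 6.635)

A testcross of a heterozygote (Aa × aa) gives a 1:1 phenotypic ratio.
Expected counts for N = 84 under a 1:1 ratio (total parts = 2):
  agouti: 84 × 1/2 = 42
  black: 84 × 1/2 = 42
χ² = Σ (O − E)² / E
  agouti: (43 − 42)² / 42 = 0.0238
  black: (41 − 42)² / 42 = 0.0238
χ² = 0.0238 + 0.0238 = 0.0476 ≈ 0.048
Degrees of freedom = 2 − 1 = 1; critical value at α = 0.01 is 6.635.
Since 0.048 < 6.635, we fail to reject the null hypothesis — the data are consistent with the 1:1 ratio.

0.048; consistent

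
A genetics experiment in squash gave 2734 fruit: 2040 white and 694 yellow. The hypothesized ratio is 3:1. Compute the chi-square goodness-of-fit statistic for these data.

0.215

Expected counts for N = 2734 under a 3:1 ratio (total parts = 4):
  white: 2734 × 3/4 = 2050.5
  yellow: 2734 × 1/4 = 683.5
χ² = Σ (O − E)² / E
  white: (2040 − 2050.5)² / 2050.5 = 0.0538
  yellow: (694 − 683.5)² / 683.5 = 0.1613
χ² = 0.0538 + 0.1613 = 0.2151 ≈ 0.215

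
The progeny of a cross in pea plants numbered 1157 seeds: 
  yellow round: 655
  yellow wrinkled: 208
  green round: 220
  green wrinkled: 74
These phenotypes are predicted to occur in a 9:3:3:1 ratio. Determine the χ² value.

The 9:3:3:1 ratio has 16 parts, so with N = 1157 the expected counts are:
  yellow round: 1157 × 9/16 = 650.8125
  yellow wrinkled: 1157 × 3/16 = 216.9375
  green round: 1157 × 3/16 = 216.9375
  green wrinkled: 1157 × 1/16 = 72.3125
χ² = Σ (O − E)² / E
  yellow round: (655 − 650.8125)² / 650.8125 = 0.0269
  yellow wrinkled: (208 − 216.9375)² / 216.9375 = 0.3682
  green round: (220 − 216.9375)² / 216.9375 = 0.0432
  green wrinkled: (74 − 72.3125)² / 72.3125 = 0.0394
χ² = 0.0269 + 0.3682 + 0.0432 + 0.0394 = 0.4777 ≈ 0.478

0.478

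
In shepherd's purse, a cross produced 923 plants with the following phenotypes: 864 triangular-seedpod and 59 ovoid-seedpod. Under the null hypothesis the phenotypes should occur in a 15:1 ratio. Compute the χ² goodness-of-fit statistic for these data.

Total ratio parts = 16. Expected numbers out of 923:
  triangular-seedpod: 923 × 15/16 = 865.3125
  ovoid-seedpod: 923 × 1/16 = 57.6875
χ² = Σ (O − E)² / E
  triangular-seedpod: (864 − 865.3125)² / 865.3125 = 0.0020
  ovoid-seedpod: (59 − 57.6875)² / 57.6875 = 0.0299
χ² = 0.0020 + 0.0299 = 0.0319 ≈ 0.032

0.032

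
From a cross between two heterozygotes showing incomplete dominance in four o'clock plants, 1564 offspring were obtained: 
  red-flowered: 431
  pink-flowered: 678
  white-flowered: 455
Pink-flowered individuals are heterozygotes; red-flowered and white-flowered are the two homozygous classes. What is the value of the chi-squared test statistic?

With incomplete dominance, a heterozygote × heterozygote cross gives a 1:2:1 phenotypic ratio.
Expected counts for N = 1564 under a 1:2:1 ratio (total parts = 4):
  red-flowered: 1564 × 1/4 = 391
  pink-flowered: 1564 × 2/4 = 782
  white-flowered: 1564 × 1/4 = 391
χ² = Σ (O − E)² / E
  red-flowered: (431 − 391)² / 391 = 4.0921
  pink-flowered: (678 − 782)² / 782 = 13.8312
  white-flowered: (455 − 391)² / 391 = 10.4757
χ² = 4.0921 + 13.8312 + 10.4757 = 28.399

28.399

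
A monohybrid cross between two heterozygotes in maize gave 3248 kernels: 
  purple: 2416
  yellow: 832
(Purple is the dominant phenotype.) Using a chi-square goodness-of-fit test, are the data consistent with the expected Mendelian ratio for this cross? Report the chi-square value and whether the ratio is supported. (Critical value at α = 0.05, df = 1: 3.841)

For a monohybrid cross between heterozygotes with complete dominance, the expected phenotypic ratio is 3:1.
Expected counts for N = 3248 under a 3:1 ratio (total parts = 4):
  purple: 3248 × 3/4 = 2436
  yellow: 3248 × 1/4 = 812
χ² = Σ (O − E)² / E
  purple: (2416 − 2436)² / 2436 = 0.1642
  yellow: (832 − 812)² / 812 = 0.4926
χ² = 0.1642 + 0.4926 = 0.6568 ≈ 0.657
Degrees of freedom = 2 − 1 = 1; critical value at α = 0.05 is 3.841.
Since 0.657 < 3.841, we fail to reject the null hypothesis — the data are consistent with the 3:1 ratio.

0.657; consistent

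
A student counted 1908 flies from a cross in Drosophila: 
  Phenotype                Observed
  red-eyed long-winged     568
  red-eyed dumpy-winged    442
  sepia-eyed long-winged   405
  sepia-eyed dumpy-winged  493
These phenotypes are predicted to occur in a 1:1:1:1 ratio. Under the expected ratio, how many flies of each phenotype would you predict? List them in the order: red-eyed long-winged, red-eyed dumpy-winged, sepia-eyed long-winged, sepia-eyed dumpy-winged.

Expected counts for N = 1908 under a 1:1:1:1 ratio (total parts = 4):
  red-eyed long-winged: 1908 × 1/4 = 477
  red-eyed dumpy-winged: 1908 × 1/4 = 477
  sepia-eyed long-winged: 1908 × 1/4 = 477
  sepia-eyed dumpy-winged: 1908 × 1/4 = 477

477, 477, 477, 477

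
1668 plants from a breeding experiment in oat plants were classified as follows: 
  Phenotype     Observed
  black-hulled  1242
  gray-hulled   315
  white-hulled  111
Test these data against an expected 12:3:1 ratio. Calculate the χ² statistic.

Total ratio parts = 16. Expected numbers out of 1668:
  black-hulled: 1668 × 12/16 = 1251
  gray-hulled: 1668 × 3/16 = 312.75
  white-hulled: 1668 × 1/16 = 104.25
χ² = Σ (O − E)² / E
  black-hulled: (1242 − 1251)² / 1251 = 0.0647
  gray-hulled: (315 − 312.75)² / 312.75 = 0.0162
  white-hulled: (111 − 104.25)² / 104.25 = 0.4371
χ² = 0.0647 + 0.0162 + 0.4371 = 0.518

0.518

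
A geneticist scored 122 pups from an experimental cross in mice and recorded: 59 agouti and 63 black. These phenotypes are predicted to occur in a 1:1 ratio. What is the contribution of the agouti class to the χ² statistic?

Under the 1:1 hypothesis (Σ ratio = 2, N = 122):
  agouti: 122 × 1/2 = 61
  black: 122 × 1/2 = 61
Contribution of agouti: (59 − 61)² / 61 = 0.0656

0.066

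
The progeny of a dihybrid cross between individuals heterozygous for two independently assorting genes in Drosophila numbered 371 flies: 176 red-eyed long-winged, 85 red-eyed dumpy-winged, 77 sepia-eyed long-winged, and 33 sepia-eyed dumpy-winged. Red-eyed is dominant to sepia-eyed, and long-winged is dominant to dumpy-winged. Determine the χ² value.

13.494

A dihybrid F₂ with independent assortment and complete dominance at both loci gives a 9:3:3:1 phenotypic ratio.
Expected counts for N = 371 under a 9:3:3:1 ratio (total parts = 16):
  red-eyed long-winged: 371 × 9/16 = 208.6875
  red-eyed dumpy-winged: 371 × 3/16 = 69.5625
  sepia-eyed long-winged: 371 × 3/16 = 69.5625
  sepia-eyed dumpy-winged: 371 × 1/16 = 23.1875
χ² = Σ (O − E)² / E
  red-eyed long-winged: (176 − 208.6875)² / 208.6875 = 5.1200
  red-eyed dumpy-winged: (85 − 69.5625)² / 69.5625 = 3.4259
  sepia-eyed long-winged: (77 − 69.5625)² / 69.5625 = 0.7952
  sepia-eyed dumpy-winged: (33 − 23.1875)² / 23.1875 = 4.1525
χ² = 5.1200 + 3.4259 + 0.7952 + 4.1525 = 13.4936 ≈ 13.494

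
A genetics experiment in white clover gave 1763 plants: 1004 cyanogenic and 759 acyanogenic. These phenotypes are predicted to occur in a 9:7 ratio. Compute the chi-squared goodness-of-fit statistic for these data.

Total ratio parts = 16. Expected numbers out of 1763:
  cyanogenic: 1763 × 9/16 = 991.6875
  acyanogenic: 1763 × 7/16 = 771.3125
χ² = Σ (O − E)² / E
  cyanogenic: (1004 − 991.6875)² / 991.6875 = 0.1529
  acyanogenic: (759 − 771.3125)² / 771.3125 = 0.1965
χ² = 0.1529 + 0.1965 = 0.3494 ≈ 0.349

0.349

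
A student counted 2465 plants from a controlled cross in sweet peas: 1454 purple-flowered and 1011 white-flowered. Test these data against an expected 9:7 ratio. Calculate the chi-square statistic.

7.497

Total ratio parts = 16. Expected numbers out of 2465:
  purple-flowered: 2465 × 9/16 = 1386.5625
  white-flowered: 2465 × 7/16 = 1078.4375
χ² = Σ (O − E)² / E
  purple-flowered: (1454 − 1386.5625)² / 1386.5625 = 3.2799
  white-flowered: (1011 − 1078.4375)² / 1078.4375 = 4.2170
χ² = 3.2799 + 4.2170 = 7.4969 ≈ 7.497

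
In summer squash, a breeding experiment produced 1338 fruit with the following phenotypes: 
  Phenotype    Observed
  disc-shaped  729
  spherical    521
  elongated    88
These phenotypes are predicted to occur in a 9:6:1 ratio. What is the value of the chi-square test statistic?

The 9:6:1 ratio has 16 parts, so with N = 1338 the expected counts are:
  disc-shaped: 1338 × 9/16 = 752.625
  spherical: 1338 × 6/16 = 501.75
  elongated: 1338 × 1/16 = 83.625
χ² = Σ (O − E)² / E
  disc-shaped: (729 − 752.625)² / 752.625 = 0.7416
  spherical: (521 − 501.75)² / 501.75 = 0.7385
  elongated: (88 − 83.625)² / 83.625 = 0.2289
χ² = 0.7416 + 0.7385 + 0.2289 = 1.709

1.709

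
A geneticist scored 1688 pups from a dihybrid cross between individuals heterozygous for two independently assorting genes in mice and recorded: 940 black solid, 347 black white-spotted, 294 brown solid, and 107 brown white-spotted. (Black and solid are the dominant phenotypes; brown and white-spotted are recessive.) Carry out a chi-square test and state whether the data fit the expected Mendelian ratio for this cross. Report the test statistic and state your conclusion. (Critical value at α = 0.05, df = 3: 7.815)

A dihybrid F₂ with independent assortment and complete dominance at both loci gives a 9:3:3:1 phenotypic ratio.
Expected counts for N = 1688 under a 9:3:3:1 ratio (total parts = 16):
  black solid: 1688 × 9/16 = 949.5
  black white-spotted: 1688 × 3/16 = 316.5
  brown solid: 1688 × 3/16 = 316.5
  brown white-spotted: 1688 × 1/16 = 105.5
χ² = Σ (O − E)² / E
  black solid: (940 − 949.5)² / 949.5 = 0.0951
  black white-spotted: (347 − 316.5)² / 316.5 = 2.9392
  brown solid: (294 − 316.5)² / 316.5 = 1.5995
  brown white-spotted: (107 − 105.5)² / 105.5 = 0.0213
χ² = 0.0951 + 2.9392 + 1.5995 + 0.0213 = 4.6551 ≈ 4.655
Degrees of freedom = 4 − 1 = 3; critical value at α = 0.05 is 7.815.
Since 4.655 < 7.815, we fail to reject the null hypothesis — the data are consistent with the 9:3:3:1 ratio.

4.655; consistent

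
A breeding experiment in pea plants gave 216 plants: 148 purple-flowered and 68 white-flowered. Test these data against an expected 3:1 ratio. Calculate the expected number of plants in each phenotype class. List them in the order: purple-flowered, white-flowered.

162, 54

Expected counts for N = 216 under a 3:1 ratio (total parts = 4):
  purple-flowered: 216 × 3/4 = 162
  white-flowered: 216 × 1/4 = 54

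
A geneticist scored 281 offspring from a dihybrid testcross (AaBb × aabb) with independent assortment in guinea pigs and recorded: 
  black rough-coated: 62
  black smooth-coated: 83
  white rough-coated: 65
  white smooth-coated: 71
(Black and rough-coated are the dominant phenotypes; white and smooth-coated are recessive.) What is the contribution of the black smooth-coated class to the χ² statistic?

A dihybrid testcross with independent assortment gives a 1:1:1:1 ratio.
Under the 1:1:1:1 hypothesis (Σ ratio = 4, N = 281):
  black rough-coated: 281 × 1/4 = 70.25
  black smooth-coated: 281 × 1/4 = 70.25
  white rough-coated: 281 × 1/4 = 70.25
  white smooth-coated: 281 × 1/4 = 70.25
Contribution of black smooth-coated: (83 − 70.25)² / 70.25 = 2.3141

2.314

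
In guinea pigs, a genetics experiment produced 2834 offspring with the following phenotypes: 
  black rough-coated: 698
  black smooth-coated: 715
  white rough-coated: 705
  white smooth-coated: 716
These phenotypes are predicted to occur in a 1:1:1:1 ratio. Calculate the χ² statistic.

Under the 1:1:1:1 hypothesis (Σ ratio = 4, N = 2834):
  black rough-coated: 2834 × 1/4 = 708.5
  black smooth-coated: 2834 × 1/4 = 708.5
  white rough-coated: 2834 × 1/4 = 708.5
  white smooth-coated: 2834 × 1/4 = 708.5
χ² = Σ (O − E)² / E
  black rough-coated: (698 − 708.5)² / 708.5 = 0.1556
  black smooth-coated: (715 − 708.5)² / 708.5 = 0.0596
  white rough-coated: (705 − 708.5)² / 708.5 = 0.0173
  white smooth-coated: (716 − 708.5)² / 708.5 = 0.0794
χ² = 0.1556 + 0.0596 + 0.0173 + 0.0794 = 0.3119 ≈ 0.312

0.312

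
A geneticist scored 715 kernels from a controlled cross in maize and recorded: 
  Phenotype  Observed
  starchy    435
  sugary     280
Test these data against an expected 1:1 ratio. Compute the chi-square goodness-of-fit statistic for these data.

33.601

The 1:1 ratio has 2 parts, so with N = 715 the expected counts are:
  starchy: 715 × 1/2 = 357.5
  sugary: 715 × 1/2 = 357.5
χ² = Σ (O − E)² / E
  starchy: (435 − 357.5)² / 357.5 = 16.8007
  sugary: (280 − 357.5)² / 357.5 = 16.8007
χ² = 16.8007 + 16.8007 = 33.6014 ≈ 33.601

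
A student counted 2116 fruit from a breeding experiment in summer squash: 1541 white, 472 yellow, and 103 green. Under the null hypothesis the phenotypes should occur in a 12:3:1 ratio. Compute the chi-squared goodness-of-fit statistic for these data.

22.075

Under the 12:3:1 hypothesis (Σ ratio = 16, N = 2116):
  white: 2116 × 12/16 = 1587
  yellow: 2116 × 3/16 = 396.75
  green: 2116 × 1/16 = 132.25
χ² = Σ (O − E)² / E
  white: (1541 − 1587)² / 1587 = 1.3333
  yellow: (472 − 396.75)² / 396.75 = 14.2724
  green: (103 − 132.25)² / 132.25 = 6.4693
χ² = 1.3333 + 14.2724 + 6.4693 = 22.075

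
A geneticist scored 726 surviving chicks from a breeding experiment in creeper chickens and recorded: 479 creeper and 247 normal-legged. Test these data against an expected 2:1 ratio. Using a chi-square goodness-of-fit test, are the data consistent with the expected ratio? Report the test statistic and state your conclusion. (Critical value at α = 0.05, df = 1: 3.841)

Total ratio parts = 3. Expected numbers out of 726:
  creeper: 726 × 2/3 = 484
  normal-legged: 726 × 1/3 = 242
χ² = Σ (O − E)² / E
  creeper: (479 − 484)² / 484 = 0.0517
  normal-legged: (247 − 242)² / 242 = 0.1033
χ² = 0.0517 + 0.1033 = 0.155
Degrees of freedom = 2 − 1 = 1; critical value at α = 0.05 is 3.841.
Since 0.155 < 3.841, we fail to reject the null hypothesis — the data are consistent with the 2:1 ratio.

0.155; consistent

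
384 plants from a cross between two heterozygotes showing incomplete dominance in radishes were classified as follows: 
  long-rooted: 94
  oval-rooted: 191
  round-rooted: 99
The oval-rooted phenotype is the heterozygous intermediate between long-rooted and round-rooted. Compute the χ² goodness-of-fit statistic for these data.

0.141

With incomplete dominance, a heterozygote × heterozygote cross gives a 1:2:1 phenotypic ratio.
Total ratio parts = 4. Expected numbers out of 384:
  long-rooted: 384 × 1/4 = 96
  oval-rooted: 384 × 2/4 = 192
  round-rooted: 384 × 1/4 = 96
χ² = Σ (O − E)² / E
  long-rooted: (94 − 96)² / 96 = 0.0417
  oval-rooted: (191 − 192)² / 192 = 0.0052
  round-rooted: (99 − 96)² / 96 = 0.0938
χ² = 0.0417 + 0.0052 + 0.0938 = 0.1407 ≈ 0.141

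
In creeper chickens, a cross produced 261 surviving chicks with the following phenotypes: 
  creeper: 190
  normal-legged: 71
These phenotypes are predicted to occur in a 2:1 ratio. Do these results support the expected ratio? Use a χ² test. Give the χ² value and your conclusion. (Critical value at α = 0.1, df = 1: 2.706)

The 2:1 ratio has 3 parts, so with N = 261 the expected counts are:
  creeper: 261 × 2/3 = 174
  normal-legged: 261 × 1/3 = 87
χ² = Σ (O − E)² / E
  creeper: (190 − 174)² / 174 = 1.4713
  normal-legged: (71 − 87)² / 87 = 2.9425
χ² = 1.4713 + 2.9425 = 4.4138 ≈ 4.414
Degrees of freedom = 2 − 1 = 1; critical value at α = 0.1 is 2.706.
Since 4.414 > 2.706, we reject the null hypothesis — the data do not fit the 2:1 ratio.

4.414; not consistent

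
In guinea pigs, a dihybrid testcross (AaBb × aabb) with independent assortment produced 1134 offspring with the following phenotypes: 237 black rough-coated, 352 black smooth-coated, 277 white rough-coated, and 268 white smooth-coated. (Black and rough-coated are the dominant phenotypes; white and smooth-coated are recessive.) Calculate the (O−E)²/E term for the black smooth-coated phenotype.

A dihybrid testcross with independent assortment gives a 1:1:1:1 ratio.
Expected counts for N = 1134 under a 1:1:1:1 ratio (total parts = 4):
  black rough-coated: 1134 × 1/4 = 283.5
  black smooth-coated: 1134 × 1/4 = 283.5
  white rough-coated: 1134 × 1/4 = 283.5
  white smooth-coated: 1134 × 1/4 = 283.5
Contribution of black smooth-coated: (352 − 283.5)² / 283.5 = 16.5511

16.551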